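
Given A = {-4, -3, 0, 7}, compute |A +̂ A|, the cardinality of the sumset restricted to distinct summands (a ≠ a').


Restricted sumset: A +̂ A = {a + a' : a ∈ A, a' ∈ A, a ≠ a'}.
Equivalently, take A + A and drop any sum 2a that is achievable ONLY as a + a for a ∈ A (i.e. sums representable only with equal summands).
Enumerate pairs (a, a') with a < a' (symmetric, so each unordered pair gives one sum; this covers all a ≠ a'):
  -4 + -3 = -7
  -4 + 0 = -4
  -4 + 7 = 3
  -3 + 0 = -3
  -3 + 7 = 4
  0 + 7 = 7
Collected distinct sums: {-7, -4, -3, 3, 4, 7}
|A +̂ A| = 6
(Reference bound: |A +̂ A| ≥ 2|A| - 3 for |A| ≥ 2, with |A| = 4 giving ≥ 5.)

|A +̂ A| = 6


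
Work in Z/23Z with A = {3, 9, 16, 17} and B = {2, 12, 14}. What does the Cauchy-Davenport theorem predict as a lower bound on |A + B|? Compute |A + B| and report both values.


Cauchy-Davenport: |A + B| ≥ min(p, |A| + |B| - 1) for A, B nonempty in Z/pZ.
|A| = 4, |B| = 3, p = 23.
CD lower bound = min(23, 4 + 3 - 1) = min(23, 6) = 6.
Compute A + B mod 23 directly:
a = 3: 3+2=5, 3+12=15, 3+14=17
a = 9: 9+2=11, 9+12=21, 9+14=0
a = 16: 16+2=18, 16+12=5, 16+14=7
a = 17: 17+2=19, 17+12=6, 17+14=8
A + B = {0, 5, 6, 7, 8, 11, 15, 17, 18, 19, 21}, so |A + B| = 11.
Verify: 11 ≥ 6? Yes ✓.

CD lower bound = 6, actual |A + B| = 11.


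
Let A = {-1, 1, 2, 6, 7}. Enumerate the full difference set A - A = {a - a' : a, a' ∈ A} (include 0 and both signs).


A - A = {a - a' : a, a' ∈ A}.
Compute a - a' for each ordered pair (a, a'):
a = -1: -1--1=0, -1-1=-2, -1-2=-3, -1-6=-7, -1-7=-8
a = 1: 1--1=2, 1-1=0, 1-2=-1, 1-6=-5, 1-7=-6
a = 2: 2--1=3, 2-1=1, 2-2=0, 2-6=-4, 2-7=-5
a = 6: 6--1=7, 6-1=5, 6-2=4, 6-6=0, 6-7=-1
a = 7: 7--1=8, 7-1=6, 7-2=5, 7-6=1, 7-7=0
Collecting distinct values (and noting 0 appears from a-a):
A - A = {-8, -7, -6, -5, -4, -3, -2, -1, 0, 1, 2, 3, 4, 5, 6, 7, 8}
|A - A| = 17

A - A = {-8, -7, -6, -5, -4, -3, -2, -1, 0, 1, 2, 3, 4, 5, 6, 7, 8}


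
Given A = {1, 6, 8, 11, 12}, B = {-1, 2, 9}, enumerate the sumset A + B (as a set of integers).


A + B = {a + b : a ∈ A, b ∈ B}.
Enumerate all |A|·|B| = 5·3 = 15 pairs (a, b) and collect distinct sums.
a = 1: 1+-1=0, 1+2=3, 1+9=10
a = 6: 6+-1=5, 6+2=8, 6+9=15
a = 8: 8+-1=7, 8+2=10, 8+9=17
a = 11: 11+-1=10, 11+2=13, 11+9=20
a = 12: 12+-1=11, 12+2=14, 12+9=21
Collecting distinct sums: A + B = {0, 3, 5, 7, 8, 10, 11, 13, 14, 15, 17, 20, 21}
|A + B| = 13

A + B = {0, 3, 5, 7, 8, 10, 11, 13, 14, 15, 17, 20, 21}


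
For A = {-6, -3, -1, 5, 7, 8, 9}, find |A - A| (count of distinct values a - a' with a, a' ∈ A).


A - A = {a - a' : a, a' ∈ A}; |A| = 7.
Bounds: 2|A|-1 ≤ |A - A| ≤ |A|² - |A| + 1, i.e. 13 ≤ |A - A| ≤ 43.
Note: 0 ∈ A - A always (from a - a). The set is symmetric: if d ∈ A - A then -d ∈ A - A.
Enumerate nonzero differences d = a - a' with a > a' (then include -d):
Positive differences: {1, 2, 3, 4, 5, 6, 8, 9, 10, 11, 12, 13, 14, 15}
Full difference set: {0} ∪ (positive diffs) ∪ (negative diffs).
|A - A| = 1 + 2·14 = 29 (matches direct enumeration: 29).

|A - A| = 29


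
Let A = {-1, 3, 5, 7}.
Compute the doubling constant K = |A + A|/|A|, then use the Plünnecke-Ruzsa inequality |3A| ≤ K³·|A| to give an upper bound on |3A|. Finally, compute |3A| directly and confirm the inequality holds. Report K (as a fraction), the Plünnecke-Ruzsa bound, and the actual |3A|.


|A| = 4.
Step 1: Compute A + A by enumerating all 16 pairs.
A + A = {-2, 2, 4, 6, 8, 10, 12, 14}, so |A + A| = 8.
Step 2: Doubling constant K = |A + A|/|A| = 8/4 = 8/4 ≈ 2.0000.
Step 3: Plünnecke-Ruzsa gives |3A| ≤ K³·|A| = (2.0000)³ · 4 ≈ 32.0000.
Step 4: Compute 3A = A + A + A directly by enumerating all triples (a,b,c) ∈ A³; |3A| = 12.
Step 5: Check 12 ≤ 32.0000? Yes ✓.

K = 8/4, Plünnecke-Ruzsa bound K³|A| ≈ 32.0000, |3A| = 12, inequality holds.


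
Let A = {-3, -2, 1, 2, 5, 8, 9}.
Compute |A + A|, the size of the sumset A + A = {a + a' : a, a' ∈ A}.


A + A = {a + a' : a, a' ∈ A}; |A| = 7.
General bounds: 2|A| - 1 ≤ |A + A| ≤ |A|(|A|+1)/2, i.e. 13 ≤ |A + A| ≤ 28.
Lower bound 2|A|-1 is attained iff A is an arithmetic progression.
Enumerate sums a + a' for a ≤ a' (symmetric, so this suffices):
a = -3: -3+-3=-6, -3+-2=-5, -3+1=-2, -3+2=-1, -3+5=2, -3+8=5, -3+9=6
a = -2: -2+-2=-4, -2+1=-1, -2+2=0, -2+5=3, -2+8=6, -2+9=7
a = 1: 1+1=2, 1+2=3, 1+5=6, 1+8=9, 1+9=10
a = 2: 2+2=4, 2+5=7, 2+8=10, 2+9=11
a = 5: 5+5=10, 5+8=13, 5+9=14
a = 8: 8+8=16, 8+9=17
a = 9: 9+9=18
Distinct sums: {-6, -5, -4, -2, -1, 0, 2, 3, 4, 5, 6, 7, 9, 10, 11, 13, 14, 16, 17, 18}
|A + A| = 20

|A + A| = 20


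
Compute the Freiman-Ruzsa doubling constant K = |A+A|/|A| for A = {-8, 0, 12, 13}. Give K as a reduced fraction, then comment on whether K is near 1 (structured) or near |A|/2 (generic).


|A| = 4.
Compute A + A by enumerating all 16 pairs.
A + A = {-16, -8, 0, 4, 5, 12, 13, 24, 25, 26}, so |A + A| = 10.
K = |A + A| / |A| = 10/4 = 5/2 ≈ 2.5000.
Reference: AP of size 4 gives K = 7/4 ≈ 1.7500; a fully generic set of size 4 gives K ≈ 2.5000.

|A| = 4, |A + A| = 10, K = 10/4 = 5/2.


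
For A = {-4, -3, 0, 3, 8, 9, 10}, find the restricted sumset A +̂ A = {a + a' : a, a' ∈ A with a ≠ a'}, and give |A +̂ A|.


Restricted sumset: A +̂ A = {a + a' : a ∈ A, a' ∈ A, a ≠ a'}.
Equivalently, take A + A and drop any sum 2a that is achievable ONLY as a + a for a ∈ A (i.e. sums representable only with equal summands).
Enumerate pairs (a, a') with a < a' (symmetric, so each unordered pair gives one sum; this covers all a ≠ a'):
  -4 + -3 = -7
  -4 + 0 = -4
  -4 + 3 = -1
  -4 + 8 = 4
  -4 + 9 = 5
  -4 + 10 = 6
  -3 + 0 = -3
  -3 + 3 = 0
  -3 + 8 = 5
  -3 + 9 = 6
  -3 + 10 = 7
  0 + 3 = 3
  0 + 8 = 8
  0 + 9 = 9
  0 + 10 = 10
  3 + 8 = 11
  3 + 9 = 12
  3 + 10 = 13
  8 + 9 = 17
  8 + 10 = 18
  9 + 10 = 19
Collected distinct sums: {-7, -4, -3, -1, 0, 3, 4, 5, 6, 7, 8, 9, 10, 11, 12, 13, 17, 18, 19}
|A +̂ A| = 19
(Reference bound: |A +̂ A| ≥ 2|A| - 3 for |A| ≥ 2, with |A| = 7 giving ≥ 11.)

|A +̂ A| = 19


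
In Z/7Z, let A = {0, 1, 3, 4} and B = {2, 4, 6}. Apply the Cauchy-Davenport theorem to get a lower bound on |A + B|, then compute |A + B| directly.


Cauchy-Davenport: |A + B| ≥ min(p, |A| + |B| - 1) for A, B nonempty in Z/pZ.
|A| = 4, |B| = 3, p = 7.
CD lower bound = min(7, 4 + 3 - 1) = min(7, 6) = 6.
Compute A + B mod 7 directly:
a = 0: 0+2=2, 0+4=4, 0+6=6
a = 1: 1+2=3, 1+4=5, 1+6=0
a = 3: 3+2=5, 3+4=0, 3+6=2
a = 4: 4+2=6, 4+4=1, 4+6=3
A + B = {0, 1, 2, 3, 4, 5, 6}, so |A + B| = 7.
Verify: 7 ≥ 6? Yes ✓.

CD lower bound = 6, actual |A + B| = 7.


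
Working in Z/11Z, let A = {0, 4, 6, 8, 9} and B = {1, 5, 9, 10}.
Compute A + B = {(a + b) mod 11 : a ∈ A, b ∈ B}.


Work in Z/11Z: reduce every sum a + b modulo 11.
Enumerate all 20 pairs:
a = 0: 0+1=1, 0+5=5, 0+9=9, 0+10=10
a = 4: 4+1=5, 4+5=9, 4+9=2, 4+10=3
a = 6: 6+1=7, 6+5=0, 6+9=4, 6+10=5
a = 8: 8+1=9, 8+5=2, 8+9=6, 8+10=7
a = 9: 9+1=10, 9+5=3, 9+9=7, 9+10=8
Distinct residues collected: {0, 1, 2, 3, 4, 5, 6, 7, 8, 9, 10}
|A + B| = 11 (out of 11 total residues).

A + B = {0, 1, 2, 3, 4, 5, 6, 7, 8, 9, 10}


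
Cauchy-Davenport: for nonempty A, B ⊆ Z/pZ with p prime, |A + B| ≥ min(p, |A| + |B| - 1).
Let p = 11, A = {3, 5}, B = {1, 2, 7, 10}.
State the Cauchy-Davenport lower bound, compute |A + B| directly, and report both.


Cauchy-Davenport: |A + B| ≥ min(p, |A| + |B| - 1) for A, B nonempty in Z/pZ.
|A| = 2, |B| = 4, p = 11.
CD lower bound = min(11, 2 + 4 - 1) = min(11, 5) = 5.
Compute A + B mod 11 directly:
a = 3: 3+1=4, 3+2=5, 3+7=10, 3+10=2
a = 5: 5+1=6, 5+2=7, 5+7=1, 5+10=4
A + B = {1, 2, 4, 5, 6, 7, 10}, so |A + B| = 7.
Verify: 7 ≥ 5? Yes ✓.

CD lower bound = 5, actual |A + B| = 7.


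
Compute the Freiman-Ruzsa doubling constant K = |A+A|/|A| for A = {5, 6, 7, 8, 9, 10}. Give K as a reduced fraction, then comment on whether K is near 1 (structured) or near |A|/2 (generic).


|A| = 6.
Compute A + A by enumerating all 36 pairs.
A + A = {10, 11, 12, 13, 14, 15, 16, 17, 18, 19, 20}, so |A + A| = 11.
K = |A + A| / |A| = 11/6 (already in lowest terms) ≈ 1.8333.
Reference: AP of size 6 gives K = 11/6 ≈ 1.8333; a fully generic set of size 6 gives K ≈ 3.5000.

|A| = 6, |A + A| = 11, K = 11/6.


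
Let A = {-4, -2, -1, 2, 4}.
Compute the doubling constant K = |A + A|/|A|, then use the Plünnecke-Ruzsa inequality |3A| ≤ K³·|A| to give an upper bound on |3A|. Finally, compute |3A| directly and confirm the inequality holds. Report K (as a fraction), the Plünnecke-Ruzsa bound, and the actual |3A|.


|A| = 5.
Step 1: Compute A + A by enumerating all 25 pairs.
A + A = {-8, -6, -5, -4, -3, -2, 0, 1, 2, 3, 4, 6, 8}, so |A + A| = 13.
Step 2: Doubling constant K = |A + A|/|A| = 13/5 = 13/5 ≈ 2.6000.
Step 3: Plünnecke-Ruzsa gives |3A| ≤ K³·|A| = (2.6000)³ · 5 ≈ 87.8800.
Step 4: Compute 3A = A + A + A directly by enumerating all triples (a,b,c) ∈ A³; |3A| = 22.
Step 5: Check 22 ≤ 87.8800? Yes ✓.

K = 13/5, Plünnecke-Ruzsa bound K³|A| ≈ 87.8800, |3A| = 22, inequality holds.


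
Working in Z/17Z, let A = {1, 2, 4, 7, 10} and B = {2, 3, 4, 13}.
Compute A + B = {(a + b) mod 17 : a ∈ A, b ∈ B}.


Work in Z/17Z: reduce every sum a + b modulo 17.
Enumerate all 20 pairs:
a = 1: 1+2=3, 1+3=4, 1+4=5, 1+13=14
a = 2: 2+2=4, 2+3=5, 2+4=6, 2+13=15
a = 4: 4+2=6, 4+3=7, 4+4=8, 4+13=0
a = 7: 7+2=9, 7+3=10, 7+4=11, 7+13=3
a = 10: 10+2=12, 10+3=13, 10+4=14, 10+13=6
Distinct residues collected: {0, 3, 4, 5, 6, 7, 8, 9, 10, 11, 12, 13, 14, 15}
|A + B| = 14 (out of 17 total residues).

A + B = {0, 3, 4, 5, 6, 7, 8, 9, 10, 11, 12, 13, 14, 15}


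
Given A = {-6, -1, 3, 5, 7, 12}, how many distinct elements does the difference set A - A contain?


A - A = {a - a' : a, a' ∈ A}; |A| = 6.
Bounds: 2|A|-1 ≤ |A - A| ≤ |A|² - |A| + 1, i.e. 11 ≤ |A - A| ≤ 31.
Note: 0 ∈ A - A always (from a - a). The set is symmetric: if d ∈ A - A then -d ∈ A - A.
Enumerate nonzero differences d = a - a' with a > a' (then include -d):
Positive differences: {2, 4, 5, 6, 7, 8, 9, 11, 13, 18}
Full difference set: {0} ∪ (positive diffs) ∪ (negative diffs).
|A - A| = 1 + 2·10 = 21 (matches direct enumeration: 21).

|A - A| = 21


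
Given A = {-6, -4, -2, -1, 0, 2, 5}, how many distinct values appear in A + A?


A + A = {a + a' : a, a' ∈ A}; |A| = 7.
General bounds: 2|A| - 1 ≤ |A + A| ≤ |A|(|A|+1)/2, i.e. 13 ≤ |A + A| ≤ 28.
Lower bound 2|A|-1 is attained iff A is an arithmetic progression.
Enumerate sums a + a' for a ≤ a' (symmetric, so this suffices):
a = -6: -6+-6=-12, -6+-4=-10, -6+-2=-8, -6+-1=-7, -6+0=-6, -6+2=-4, -6+5=-1
a = -4: -4+-4=-8, -4+-2=-6, -4+-1=-5, -4+0=-4, -4+2=-2, -4+5=1
a = -2: -2+-2=-4, -2+-1=-3, -2+0=-2, -2+2=0, -2+5=3
a = -1: -1+-1=-2, -1+0=-1, -1+2=1, -1+5=4
a = 0: 0+0=0, 0+2=2, 0+5=5
a = 2: 2+2=4, 2+5=7
a = 5: 5+5=10
Distinct sums: {-12, -10, -8, -7, -6, -5, -4, -3, -2, -1, 0, 1, 2, 3, 4, 5, 7, 10}
|A + A| = 18

|A + A| = 18


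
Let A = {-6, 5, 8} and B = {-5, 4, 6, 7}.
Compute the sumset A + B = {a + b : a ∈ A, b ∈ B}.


A + B = {a + b : a ∈ A, b ∈ B}.
Enumerate all |A|·|B| = 3·4 = 12 pairs (a, b) and collect distinct sums.
a = -6: -6+-5=-11, -6+4=-2, -6+6=0, -6+7=1
a = 5: 5+-5=0, 5+4=9, 5+6=11, 5+7=12
a = 8: 8+-5=3, 8+4=12, 8+6=14, 8+7=15
Collecting distinct sums: A + B = {-11, -2, 0, 1, 3, 9, 11, 12, 14, 15}
|A + B| = 10

A + B = {-11, -2, 0, 1, 3, 9, 11, 12, 14, 15}


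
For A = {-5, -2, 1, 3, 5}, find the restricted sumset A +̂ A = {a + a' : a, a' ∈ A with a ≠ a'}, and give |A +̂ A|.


Restricted sumset: A +̂ A = {a + a' : a ∈ A, a' ∈ A, a ≠ a'}.
Equivalently, take A + A and drop any sum 2a that is achievable ONLY as a + a for a ∈ A (i.e. sums representable only with equal summands).
Enumerate pairs (a, a') with a < a' (symmetric, so each unordered pair gives one sum; this covers all a ≠ a'):
  -5 + -2 = -7
  -5 + 1 = -4
  -5 + 3 = -2
  -5 + 5 = 0
  -2 + 1 = -1
  -2 + 3 = 1
  -2 + 5 = 3
  1 + 3 = 4
  1 + 5 = 6
  3 + 5 = 8
Collected distinct sums: {-7, -4, -2, -1, 0, 1, 3, 4, 6, 8}
|A +̂ A| = 10
(Reference bound: |A +̂ A| ≥ 2|A| - 3 for |A| ≥ 2, with |A| = 5 giving ≥ 7.)

|A +̂ A| = 10


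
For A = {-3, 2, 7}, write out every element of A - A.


A - A = {a - a' : a, a' ∈ A}.
Compute a - a' for each ordered pair (a, a'):
a = -3: -3--3=0, -3-2=-5, -3-7=-10
a = 2: 2--3=5, 2-2=0, 2-7=-5
a = 7: 7--3=10, 7-2=5, 7-7=0
Collecting distinct values (and noting 0 appears from a-a):
A - A = {-10, -5, 0, 5, 10}
|A - A| = 5

A - A = {-10, -5, 0, 5, 10}


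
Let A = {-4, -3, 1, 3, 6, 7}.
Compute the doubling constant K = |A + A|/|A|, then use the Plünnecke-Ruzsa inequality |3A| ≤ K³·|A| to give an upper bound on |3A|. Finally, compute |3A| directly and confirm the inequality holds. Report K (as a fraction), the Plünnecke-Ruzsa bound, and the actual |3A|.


|A| = 6.
Step 1: Compute A + A by enumerating all 36 pairs.
A + A = {-8, -7, -6, -3, -2, -1, 0, 2, 3, 4, 6, 7, 8, 9, 10, 12, 13, 14}, so |A + A| = 18.
Step 2: Doubling constant K = |A + A|/|A| = 18/6 = 18/6 ≈ 3.0000.
Step 3: Plünnecke-Ruzsa gives |3A| ≤ K³·|A| = (3.0000)³ · 6 ≈ 162.0000.
Step 4: Compute 3A = A + A + A directly by enumerating all triples (a,b,c) ∈ A³; |3A| = 33.
Step 5: Check 33 ≤ 162.0000? Yes ✓.

K = 18/6, Plünnecke-Ruzsa bound K³|A| ≈ 162.0000, |3A| = 33, inequality holds.


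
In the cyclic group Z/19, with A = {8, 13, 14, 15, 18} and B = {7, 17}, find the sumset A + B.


Work in Z/19Z: reduce every sum a + b modulo 19.
Enumerate all 10 pairs:
a = 8: 8+7=15, 8+17=6
a = 13: 13+7=1, 13+17=11
a = 14: 14+7=2, 14+17=12
a = 15: 15+7=3, 15+17=13
a = 18: 18+7=6, 18+17=16
Distinct residues collected: {1, 2, 3, 6, 11, 12, 13, 15, 16}
|A + B| = 9 (out of 19 total residues).

A + B = {1, 2, 3, 6, 11, 12, 13, 15, 16}


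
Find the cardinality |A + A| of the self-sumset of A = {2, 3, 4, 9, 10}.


A + A = {a + a' : a, a' ∈ A}; |A| = 5.
General bounds: 2|A| - 1 ≤ |A + A| ≤ |A|(|A|+1)/2, i.e. 9 ≤ |A + A| ≤ 15.
Lower bound 2|A|-1 is attained iff A is an arithmetic progression.
Enumerate sums a + a' for a ≤ a' (symmetric, so this suffices):
a = 2: 2+2=4, 2+3=5, 2+4=6, 2+9=11, 2+10=12
a = 3: 3+3=6, 3+4=7, 3+9=12, 3+10=13
a = 4: 4+4=8, 4+9=13, 4+10=14
a = 9: 9+9=18, 9+10=19
a = 10: 10+10=20
Distinct sums: {4, 5, 6, 7, 8, 11, 12, 13, 14, 18, 19, 20}
|A + A| = 12

|A + A| = 12


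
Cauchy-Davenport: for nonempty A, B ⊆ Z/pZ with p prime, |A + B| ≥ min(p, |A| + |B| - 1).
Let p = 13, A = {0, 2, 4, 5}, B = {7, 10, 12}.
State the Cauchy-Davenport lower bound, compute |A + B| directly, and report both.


Cauchy-Davenport: |A + B| ≥ min(p, |A| + |B| - 1) for A, B nonempty in Z/pZ.
|A| = 4, |B| = 3, p = 13.
CD lower bound = min(13, 4 + 3 - 1) = min(13, 6) = 6.
Compute A + B mod 13 directly:
a = 0: 0+7=7, 0+10=10, 0+12=12
a = 2: 2+7=9, 2+10=12, 2+12=1
a = 4: 4+7=11, 4+10=1, 4+12=3
a = 5: 5+7=12, 5+10=2, 5+12=4
A + B = {1, 2, 3, 4, 7, 9, 10, 11, 12}, so |A + B| = 9.
Verify: 9 ≥ 6? Yes ✓.

CD lower bound = 6, actual |A + B| = 9.


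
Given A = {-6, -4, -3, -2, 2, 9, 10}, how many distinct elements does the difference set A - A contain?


A - A = {a - a' : a, a' ∈ A}; |A| = 7.
Bounds: 2|A|-1 ≤ |A - A| ≤ |A|² - |A| + 1, i.e. 13 ≤ |A - A| ≤ 43.
Note: 0 ∈ A - A always (from a - a). The set is symmetric: if d ∈ A - A then -d ∈ A - A.
Enumerate nonzero differences d = a - a' with a > a' (then include -d):
Positive differences: {1, 2, 3, 4, 5, 6, 7, 8, 11, 12, 13, 14, 15, 16}
Full difference set: {0} ∪ (positive diffs) ∪ (negative diffs).
|A - A| = 1 + 2·14 = 29 (matches direct enumeration: 29).

|A - A| = 29


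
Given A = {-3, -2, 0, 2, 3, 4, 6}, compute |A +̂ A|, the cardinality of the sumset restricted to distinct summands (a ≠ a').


Restricted sumset: A +̂ A = {a + a' : a ∈ A, a' ∈ A, a ≠ a'}.
Equivalently, take A + A and drop any sum 2a that is achievable ONLY as a + a for a ∈ A (i.e. sums representable only with equal summands).
Enumerate pairs (a, a') with a < a' (symmetric, so each unordered pair gives one sum; this covers all a ≠ a'):
  -3 + -2 = -5
  -3 + 0 = -3
  -3 + 2 = -1
  -3 + 3 = 0
  -3 + 4 = 1
  -3 + 6 = 3
  -2 + 0 = -2
  -2 + 2 = 0
  -2 + 3 = 1
  -2 + 4 = 2
  -2 + 6 = 4
  0 + 2 = 2
  0 + 3 = 3
  0 + 4 = 4
  0 + 6 = 6
  2 + 3 = 5
  2 + 4 = 6
  2 + 6 = 8
  3 + 4 = 7
  3 + 6 = 9
  4 + 6 = 10
Collected distinct sums: {-5, -3, -2, -1, 0, 1, 2, 3, 4, 5, 6, 7, 8, 9, 10}
|A +̂ A| = 15
(Reference bound: |A +̂ A| ≥ 2|A| - 3 for |A| ≥ 2, with |A| = 7 giving ≥ 11.)

|A +̂ A| = 15


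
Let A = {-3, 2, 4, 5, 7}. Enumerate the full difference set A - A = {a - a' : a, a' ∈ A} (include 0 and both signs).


A - A = {a - a' : a, a' ∈ A}.
Compute a - a' for each ordered pair (a, a'):
a = -3: -3--3=0, -3-2=-5, -3-4=-7, -3-5=-8, -3-7=-10
a = 2: 2--3=5, 2-2=0, 2-4=-2, 2-5=-3, 2-7=-5
a = 4: 4--3=7, 4-2=2, 4-4=0, 4-5=-1, 4-7=-3
a = 5: 5--3=8, 5-2=3, 5-4=1, 5-5=0, 5-7=-2
a = 7: 7--3=10, 7-2=5, 7-4=3, 7-5=2, 7-7=0
Collecting distinct values (and noting 0 appears from a-a):
A - A = {-10, -8, -7, -5, -3, -2, -1, 0, 1, 2, 3, 5, 7, 8, 10}
|A - A| = 15

A - A = {-10, -8, -7, -5, -3, -2, -1, 0, 1, 2, 3, 5, 7, 8, 10}


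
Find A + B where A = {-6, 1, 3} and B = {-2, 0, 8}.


A + B = {a + b : a ∈ A, b ∈ B}.
Enumerate all |A|·|B| = 3·3 = 9 pairs (a, b) and collect distinct sums.
a = -6: -6+-2=-8, -6+0=-6, -6+8=2
a = 1: 1+-2=-1, 1+0=1, 1+8=9
a = 3: 3+-2=1, 3+0=3, 3+8=11
Collecting distinct sums: A + B = {-8, -6, -1, 1, 2, 3, 9, 11}
|A + B| = 8

A + B = {-8, -6, -1, 1, 2, 3, 9, 11}


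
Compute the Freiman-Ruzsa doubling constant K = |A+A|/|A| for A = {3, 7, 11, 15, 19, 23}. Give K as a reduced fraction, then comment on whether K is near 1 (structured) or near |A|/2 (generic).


|A| = 6.
Compute A + A by enumerating all 36 pairs.
A + A = {6, 10, 14, 18, 22, 26, 30, 34, 38, 42, 46}, so |A + A| = 11.
K = |A + A| / |A| = 11/6 (already in lowest terms) ≈ 1.8333.
Reference: AP of size 6 gives K = 11/6 ≈ 1.8333; a fully generic set of size 6 gives K ≈ 3.5000.

|A| = 6, |A + A| = 11, K = 11/6.


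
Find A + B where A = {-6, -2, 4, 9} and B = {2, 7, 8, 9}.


A + B = {a + b : a ∈ A, b ∈ B}.
Enumerate all |A|·|B| = 4·4 = 16 pairs (a, b) and collect distinct sums.
a = -6: -6+2=-4, -6+7=1, -6+8=2, -6+9=3
a = -2: -2+2=0, -2+7=5, -2+8=6, -2+9=7
a = 4: 4+2=6, 4+7=11, 4+8=12, 4+9=13
a = 9: 9+2=11, 9+7=16, 9+8=17, 9+9=18
Collecting distinct sums: A + B = {-4, 0, 1, 2, 3, 5, 6, 7, 11, 12, 13, 16, 17, 18}
|A + B| = 14

A + B = {-4, 0, 1, 2, 3, 5, 6, 7, 11, 12, 13, 16, 17, 18}


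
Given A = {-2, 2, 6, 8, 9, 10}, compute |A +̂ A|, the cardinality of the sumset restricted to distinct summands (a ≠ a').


Restricted sumset: A +̂ A = {a + a' : a ∈ A, a' ∈ A, a ≠ a'}.
Equivalently, take A + A and drop any sum 2a that is achievable ONLY as a + a for a ∈ A (i.e. sums representable only with equal summands).
Enumerate pairs (a, a') with a < a' (symmetric, so each unordered pair gives one sum; this covers all a ≠ a'):
  -2 + 2 = 0
  -2 + 6 = 4
  -2 + 8 = 6
  -2 + 9 = 7
  -2 + 10 = 8
  2 + 6 = 8
  2 + 8 = 10
  2 + 9 = 11
  2 + 10 = 12
  6 + 8 = 14
  6 + 9 = 15
  6 + 10 = 16
  8 + 9 = 17
  8 + 10 = 18
  9 + 10 = 19
Collected distinct sums: {0, 4, 6, 7, 8, 10, 11, 12, 14, 15, 16, 17, 18, 19}
|A +̂ A| = 14
(Reference bound: |A +̂ A| ≥ 2|A| - 3 for |A| ≥ 2, with |A| = 6 giving ≥ 9.)

|A +̂ A| = 14


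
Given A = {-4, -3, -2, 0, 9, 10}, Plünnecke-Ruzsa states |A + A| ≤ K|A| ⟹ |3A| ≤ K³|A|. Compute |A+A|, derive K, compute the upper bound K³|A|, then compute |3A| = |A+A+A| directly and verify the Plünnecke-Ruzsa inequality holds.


|A| = 6.
Step 1: Compute A + A by enumerating all 36 pairs.
A + A = {-8, -7, -6, -5, -4, -3, -2, 0, 5, 6, 7, 8, 9, 10, 18, 19, 20}, so |A + A| = 17.
Step 2: Doubling constant K = |A + A|/|A| = 17/6 = 17/6 ≈ 2.8333.
Step 3: Plünnecke-Ruzsa gives |3A| ≤ K³·|A| = (2.8333)³ · 6 ≈ 136.4722.
Step 4: Compute 3A = A + A + A directly by enumerating all triples (a,b,c) ∈ A³; |3A| = 33.
Step 5: Check 33 ≤ 136.4722? Yes ✓.

K = 17/6, Plünnecke-Ruzsa bound K³|A| ≈ 136.4722, |3A| = 33, inequality holds.


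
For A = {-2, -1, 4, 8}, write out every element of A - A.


A - A = {a - a' : a, a' ∈ A}.
Compute a - a' for each ordered pair (a, a'):
a = -2: -2--2=0, -2--1=-1, -2-4=-6, -2-8=-10
a = -1: -1--2=1, -1--1=0, -1-4=-5, -1-8=-9
a = 4: 4--2=6, 4--1=5, 4-4=0, 4-8=-4
a = 8: 8--2=10, 8--1=9, 8-4=4, 8-8=0
Collecting distinct values (and noting 0 appears from a-a):
A - A = {-10, -9, -6, -5, -4, -1, 0, 1, 4, 5, 6, 9, 10}
|A - A| = 13

A - A = {-10, -9, -6, -5, -4, -1, 0, 1, 4, 5, 6, 9, 10}


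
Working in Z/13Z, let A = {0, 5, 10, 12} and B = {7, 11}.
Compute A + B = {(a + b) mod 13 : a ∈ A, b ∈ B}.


Work in Z/13Z: reduce every sum a + b modulo 13.
Enumerate all 8 pairs:
a = 0: 0+7=7, 0+11=11
a = 5: 5+7=12, 5+11=3
a = 10: 10+7=4, 10+11=8
a = 12: 12+7=6, 12+11=10
Distinct residues collected: {3, 4, 6, 7, 8, 10, 11, 12}
|A + B| = 8 (out of 13 total residues).

A + B = {3, 4, 6, 7, 8, 10, 11, 12}


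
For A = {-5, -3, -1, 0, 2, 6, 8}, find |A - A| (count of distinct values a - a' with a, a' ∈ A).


A - A = {a - a' : a, a' ∈ A}; |A| = 7.
Bounds: 2|A|-1 ≤ |A - A| ≤ |A|² - |A| + 1, i.e. 13 ≤ |A - A| ≤ 43.
Note: 0 ∈ A - A always (from a - a). The set is symmetric: if d ∈ A - A then -d ∈ A - A.
Enumerate nonzero differences d = a - a' with a > a' (then include -d):
Positive differences: {1, 2, 3, 4, 5, 6, 7, 8, 9, 11, 13}
Full difference set: {0} ∪ (positive diffs) ∪ (negative diffs).
|A - A| = 1 + 2·11 = 23 (matches direct enumeration: 23).

|A - A| = 23


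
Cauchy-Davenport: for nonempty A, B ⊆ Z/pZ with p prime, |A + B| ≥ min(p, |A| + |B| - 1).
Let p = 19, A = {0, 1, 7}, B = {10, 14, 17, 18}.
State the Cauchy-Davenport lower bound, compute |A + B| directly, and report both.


Cauchy-Davenport: |A + B| ≥ min(p, |A| + |B| - 1) for A, B nonempty in Z/pZ.
|A| = 3, |B| = 4, p = 19.
CD lower bound = min(19, 3 + 4 - 1) = min(19, 6) = 6.
Compute A + B mod 19 directly:
a = 0: 0+10=10, 0+14=14, 0+17=17, 0+18=18
a = 1: 1+10=11, 1+14=15, 1+17=18, 1+18=0
a = 7: 7+10=17, 7+14=2, 7+17=5, 7+18=6
A + B = {0, 2, 5, 6, 10, 11, 14, 15, 17, 18}, so |A + B| = 10.
Verify: 10 ≥ 6? Yes ✓.

CD lower bound = 6, actual |A + B| = 10.


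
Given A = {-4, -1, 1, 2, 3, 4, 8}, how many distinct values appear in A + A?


A + A = {a + a' : a, a' ∈ A}; |A| = 7.
General bounds: 2|A| - 1 ≤ |A + A| ≤ |A|(|A|+1)/2, i.e. 13 ≤ |A + A| ≤ 28.
Lower bound 2|A|-1 is attained iff A is an arithmetic progression.
Enumerate sums a + a' for a ≤ a' (symmetric, so this suffices):
a = -4: -4+-4=-8, -4+-1=-5, -4+1=-3, -4+2=-2, -4+3=-1, -4+4=0, -4+8=4
a = -1: -1+-1=-2, -1+1=0, -1+2=1, -1+3=2, -1+4=3, -1+8=7
a = 1: 1+1=2, 1+2=3, 1+3=4, 1+4=5, 1+8=9
a = 2: 2+2=4, 2+3=5, 2+4=6, 2+8=10
a = 3: 3+3=6, 3+4=7, 3+8=11
a = 4: 4+4=8, 4+8=12
a = 8: 8+8=16
Distinct sums: {-8, -5, -3, -2, -1, 0, 1, 2, 3, 4, 5, 6, 7, 8, 9, 10, 11, 12, 16}
|A + A| = 19

|A + A| = 19


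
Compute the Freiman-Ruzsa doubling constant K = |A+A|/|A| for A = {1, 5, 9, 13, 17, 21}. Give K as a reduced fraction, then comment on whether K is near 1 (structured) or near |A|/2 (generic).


|A| = 6.
Compute A + A by enumerating all 36 pairs.
A + A = {2, 6, 10, 14, 18, 22, 26, 30, 34, 38, 42}, so |A + A| = 11.
K = |A + A| / |A| = 11/6 (already in lowest terms) ≈ 1.8333.
Reference: AP of size 6 gives K = 11/6 ≈ 1.8333; a fully generic set of size 6 gives K ≈ 3.5000.

|A| = 6, |A + A| = 11, K = 11/6.


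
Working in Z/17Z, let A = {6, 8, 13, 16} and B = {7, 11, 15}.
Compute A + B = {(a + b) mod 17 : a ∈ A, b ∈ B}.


Work in Z/17Z: reduce every sum a + b modulo 17.
Enumerate all 12 pairs:
a = 6: 6+7=13, 6+11=0, 6+15=4
a = 8: 8+7=15, 8+11=2, 8+15=6
a = 13: 13+7=3, 13+11=7, 13+15=11
a = 16: 16+7=6, 16+11=10, 16+15=14
Distinct residues collected: {0, 2, 3, 4, 6, 7, 10, 11, 13, 14, 15}
|A + B| = 11 (out of 17 total residues).

A + B = {0, 2, 3, 4, 6, 7, 10, 11, 13, 14, 15}


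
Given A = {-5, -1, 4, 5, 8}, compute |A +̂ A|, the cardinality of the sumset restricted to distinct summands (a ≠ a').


Restricted sumset: A +̂ A = {a + a' : a ∈ A, a' ∈ A, a ≠ a'}.
Equivalently, take A + A and drop any sum 2a that is achievable ONLY as a + a for a ∈ A (i.e. sums representable only with equal summands).
Enumerate pairs (a, a') with a < a' (symmetric, so each unordered pair gives one sum; this covers all a ≠ a'):
  -5 + -1 = -6
  -5 + 4 = -1
  -5 + 5 = 0
  -5 + 8 = 3
  -1 + 4 = 3
  -1 + 5 = 4
  -1 + 8 = 7
  4 + 5 = 9
  4 + 8 = 12
  5 + 8 = 13
Collected distinct sums: {-6, -1, 0, 3, 4, 7, 9, 12, 13}
|A +̂ A| = 9
(Reference bound: |A +̂ A| ≥ 2|A| - 3 for |A| ≥ 2, with |A| = 5 giving ≥ 7.)

|A +̂ A| = 9


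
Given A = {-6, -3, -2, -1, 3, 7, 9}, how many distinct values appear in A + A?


A + A = {a + a' : a, a' ∈ A}; |A| = 7.
General bounds: 2|A| - 1 ≤ |A + A| ≤ |A|(|A|+1)/2, i.e. 13 ≤ |A + A| ≤ 28.
Lower bound 2|A|-1 is attained iff A is an arithmetic progression.
Enumerate sums a + a' for a ≤ a' (symmetric, so this suffices):
a = -6: -6+-6=-12, -6+-3=-9, -6+-2=-8, -6+-1=-7, -6+3=-3, -6+7=1, -6+9=3
a = -3: -3+-3=-6, -3+-2=-5, -3+-1=-4, -3+3=0, -3+7=4, -3+9=6
a = -2: -2+-2=-4, -2+-1=-3, -2+3=1, -2+7=5, -2+9=7
a = -1: -1+-1=-2, -1+3=2, -1+7=6, -1+9=8
a = 3: 3+3=6, 3+7=10, 3+9=12
a = 7: 7+7=14, 7+9=16
a = 9: 9+9=18
Distinct sums: {-12, -9, -8, -7, -6, -5, -4, -3, -2, 0, 1, 2, 3, 4, 5, 6, 7, 8, 10, 12, 14, 16, 18}
|A + A| = 23

|A + A| = 23


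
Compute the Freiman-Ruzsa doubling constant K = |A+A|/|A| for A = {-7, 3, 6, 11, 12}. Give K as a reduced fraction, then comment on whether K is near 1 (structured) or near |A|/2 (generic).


|A| = 5.
Compute A + A by enumerating all 25 pairs.
A + A = {-14, -4, -1, 4, 5, 6, 9, 12, 14, 15, 17, 18, 22, 23, 24}, so |A + A| = 15.
K = |A + A| / |A| = 15/5 = 3/1 ≈ 3.0000.
Reference: AP of size 5 gives K = 9/5 ≈ 1.8000; a fully generic set of size 5 gives K ≈ 3.0000.

|A| = 5, |A + A| = 15, K = 15/5 = 3/1.


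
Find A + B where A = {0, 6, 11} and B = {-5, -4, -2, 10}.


A + B = {a + b : a ∈ A, b ∈ B}.
Enumerate all |A|·|B| = 3·4 = 12 pairs (a, b) and collect distinct sums.
a = 0: 0+-5=-5, 0+-4=-4, 0+-2=-2, 0+10=10
a = 6: 6+-5=1, 6+-4=2, 6+-2=4, 6+10=16
a = 11: 11+-5=6, 11+-4=7, 11+-2=9, 11+10=21
Collecting distinct sums: A + B = {-5, -4, -2, 1, 2, 4, 6, 7, 9, 10, 16, 21}
|A + B| = 12

A + B = {-5, -4, -2, 1, 2, 4, 6, 7, 9, 10, 16, 21}


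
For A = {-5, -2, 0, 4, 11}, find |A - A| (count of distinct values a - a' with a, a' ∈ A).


A - A = {a - a' : a, a' ∈ A}; |A| = 5.
Bounds: 2|A|-1 ≤ |A - A| ≤ |A|² - |A| + 1, i.e. 9 ≤ |A - A| ≤ 21.
Note: 0 ∈ A - A always (from a - a). The set is symmetric: if d ∈ A - A then -d ∈ A - A.
Enumerate nonzero differences d = a - a' with a > a' (then include -d):
Positive differences: {2, 3, 4, 5, 6, 7, 9, 11, 13, 16}
Full difference set: {0} ∪ (positive diffs) ∪ (negative diffs).
|A - A| = 1 + 2·10 = 21 (matches direct enumeration: 21).

|A - A| = 21


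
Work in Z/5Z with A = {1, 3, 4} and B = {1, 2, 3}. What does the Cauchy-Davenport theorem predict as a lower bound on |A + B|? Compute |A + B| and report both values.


Cauchy-Davenport: |A + B| ≥ min(p, |A| + |B| - 1) for A, B nonempty in Z/pZ.
|A| = 3, |B| = 3, p = 5.
CD lower bound = min(5, 3 + 3 - 1) = min(5, 5) = 5.
Compute A + B mod 5 directly:
a = 1: 1+1=2, 1+2=3, 1+3=4
a = 3: 3+1=4, 3+2=0, 3+3=1
a = 4: 4+1=0, 4+2=1, 4+3=2
A + B = {0, 1, 2, 3, 4}, so |A + B| = 5.
Verify: 5 ≥ 5? Yes ✓.

CD lower bound = 5, actual |A + B| = 5.


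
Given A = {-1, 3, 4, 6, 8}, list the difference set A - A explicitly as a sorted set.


A - A = {a - a' : a, a' ∈ A}.
Compute a - a' for each ordered pair (a, a'):
a = -1: -1--1=0, -1-3=-4, -1-4=-5, -1-6=-7, -1-8=-9
a = 3: 3--1=4, 3-3=0, 3-4=-1, 3-6=-3, 3-8=-5
a = 4: 4--1=5, 4-3=1, 4-4=0, 4-6=-2, 4-8=-4
a = 6: 6--1=7, 6-3=3, 6-4=2, 6-6=0, 6-8=-2
a = 8: 8--1=9, 8-3=5, 8-4=4, 8-6=2, 8-8=0
Collecting distinct values (and noting 0 appears from a-a):
A - A = {-9, -7, -5, -4, -3, -2, -1, 0, 1, 2, 3, 4, 5, 7, 9}
|A - A| = 15

A - A = {-9, -7, -5, -4, -3, -2, -1, 0, 1, 2, 3, 4, 5, 7, 9}


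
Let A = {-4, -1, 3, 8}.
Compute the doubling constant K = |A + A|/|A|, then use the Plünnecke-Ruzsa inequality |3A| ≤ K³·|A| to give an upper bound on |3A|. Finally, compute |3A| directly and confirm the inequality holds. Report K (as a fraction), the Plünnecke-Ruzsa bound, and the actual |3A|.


|A| = 4.
Step 1: Compute A + A by enumerating all 16 pairs.
A + A = {-8, -5, -2, -1, 2, 4, 6, 7, 11, 16}, so |A + A| = 10.
Step 2: Doubling constant K = |A + A|/|A| = 10/4 = 10/4 ≈ 2.5000.
Step 3: Plünnecke-Ruzsa gives |3A| ≤ K³·|A| = (2.5000)³ · 4 ≈ 62.5000.
Step 4: Compute 3A = A + A + A directly by enumerating all triples (a,b,c) ∈ A³; |3A| = 20.
Step 5: Check 20 ≤ 62.5000? Yes ✓.

K = 10/4, Plünnecke-Ruzsa bound K³|A| ≈ 62.5000, |3A| = 20, inequality holds.


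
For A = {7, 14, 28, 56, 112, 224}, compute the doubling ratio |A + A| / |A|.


|A| = 6.
Compute A + A by enumerating all 36 pairs.
A + A = {14, 21, 28, 35, 42, 56, 63, 70, 84, 112, 119, 126, 140, 168, 224, 231, 238, 252, 280, 336, 448}, so |A + A| = 21.
K = |A + A| / |A| = 21/6 = 7/2 ≈ 3.5000.
Reference: AP of size 6 gives K = 11/6 ≈ 1.8333; a fully generic set of size 6 gives K ≈ 3.5000.

|A| = 6, |A + A| = 21, K = 21/6 = 7/2.


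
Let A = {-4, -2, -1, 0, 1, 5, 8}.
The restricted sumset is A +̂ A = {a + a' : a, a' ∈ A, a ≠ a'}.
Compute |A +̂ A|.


Restricted sumset: A +̂ A = {a + a' : a ∈ A, a' ∈ A, a ≠ a'}.
Equivalently, take A + A and drop any sum 2a that is achievable ONLY as a + a for a ∈ A (i.e. sums representable only with equal summands).
Enumerate pairs (a, a') with a < a' (symmetric, so each unordered pair gives one sum; this covers all a ≠ a'):
  -4 + -2 = -6
  -4 + -1 = -5
  -4 + 0 = -4
  -4 + 1 = -3
  -4 + 5 = 1
  -4 + 8 = 4
  -2 + -1 = -3
  -2 + 0 = -2
  -2 + 1 = -1
  -2 + 5 = 3
  -2 + 8 = 6
  -1 + 0 = -1
  -1 + 1 = 0
  -1 + 5 = 4
  -1 + 8 = 7
  0 + 1 = 1
  0 + 5 = 5
  0 + 8 = 8
  1 + 5 = 6
  1 + 8 = 9
  5 + 8 = 13
Collected distinct sums: {-6, -5, -4, -3, -2, -1, 0, 1, 3, 4, 5, 6, 7, 8, 9, 13}
|A +̂ A| = 16
(Reference bound: |A +̂ A| ≥ 2|A| - 3 for |A| ≥ 2, with |A| = 7 giving ≥ 11.)

|A +̂ A| = 16


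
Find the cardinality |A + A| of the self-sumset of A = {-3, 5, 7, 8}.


A + A = {a + a' : a, a' ∈ A}; |A| = 4.
General bounds: 2|A| - 1 ≤ |A + A| ≤ |A|(|A|+1)/2, i.e. 7 ≤ |A + A| ≤ 10.
Lower bound 2|A|-1 is attained iff A is an arithmetic progression.
Enumerate sums a + a' for a ≤ a' (symmetric, so this suffices):
a = -3: -3+-3=-6, -3+5=2, -3+7=4, -3+8=5
a = 5: 5+5=10, 5+7=12, 5+8=13
a = 7: 7+7=14, 7+8=15
a = 8: 8+8=16
Distinct sums: {-6, 2, 4, 5, 10, 12, 13, 14, 15, 16}
|A + A| = 10

|A + A| = 10


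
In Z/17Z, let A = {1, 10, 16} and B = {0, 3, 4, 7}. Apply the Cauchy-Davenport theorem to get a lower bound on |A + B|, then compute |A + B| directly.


Cauchy-Davenport: |A + B| ≥ min(p, |A| + |B| - 1) for A, B nonempty in Z/pZ.
|A| = 3, |B| = 4, p = 17.
CD lower bound = min(17, 3 + 4 - 1) = min(17, 6) = 6.
Compute A + B mod 17 directly:
a = 1: 1+0=1, 1+3=4, 1+4=5, 1+7=8
a = 10: 10+0=10, 10+3=13, 10+4=14, 10+7=0
a = 16: 16+0=16, 16+3=2, 16+4=3, 16+7=6
A + B = {0, 1, 2, 3, 4, 5, 6, 8, 10, 13, 14, 16}, so |A + B| = 12.
Verify: 12 ≥ 6? Yes ✓.

CD lower bound = 6, actual |A + B| = 12.


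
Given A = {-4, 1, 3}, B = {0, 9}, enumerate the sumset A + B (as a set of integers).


A + B = {a + b : a ∈ A, b ∈ B}.
Enumerate all |A|·|B| = 3·2 = 6 pairs (a, b) and collect distinct sums.
a = -4: -4+0=-4, -4+9=5
a = 1: 1+0=1, 1+9=10
a = 3: 3+0=3, 3+9=12
Collecting distinct sums: A + B = {-4, 1, 3, 5, 10, 12}
|A + B| = 6

A + B = {-4, 1, 3, 5, 10, 12}


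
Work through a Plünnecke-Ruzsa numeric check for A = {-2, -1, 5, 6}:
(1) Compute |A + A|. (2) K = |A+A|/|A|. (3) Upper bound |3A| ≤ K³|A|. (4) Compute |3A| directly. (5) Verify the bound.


|A| = 4.
Step 1: Compute A + A by enumerating all 16 pairs.
A + A = {-4, -3, -2, 3, 4, 5, 10, 11, 12}, so |A + A| = 9.
Step 2: Doubling constant K = |A + A|/|A| = 9/4 = 9/4 ≈ 2.2500.
Step 3: Plünnecke-Ruzsa gives |3A| ≤ K³·|A| = (2.2500)³ · 4 ≈ 45.5625.
Step 4: Compute 3A = A + A + A directly by enumerating all triples (a,b,c) ∈ A³; |3A| = 16.
Step 5: Check 16 ≤ 45.5625? Yes ✓.

K = 9/4, Plünnecke-Ruzsa bound K³|A| ≈ 45.5625, |3A| = 16, inequality holds.


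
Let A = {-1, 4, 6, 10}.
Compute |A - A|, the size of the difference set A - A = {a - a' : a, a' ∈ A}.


A - A = {a - a' : a, a' ∈ A}; |A| = 4.
Bounds: 2|A|-1 ≤ |A - A| ≤ |A|² - |A| + 1, i.e. 7 ≤ |A - A| ≤ 13.
Note: 0 ∈ A - A always (from a - a). The set is symmetric: if d ∈ A - A then -d ∈ A - A.
Enumerate nonzero differences d = a - a' with a > a' (then include -d):
Positive differences: {2, 4, 5, 6, 7, 11}
Full difference set: {0} ∪ (positive diffs) ∪ (negative diffs).
|A - A| = 1 + 2·6 = 13 (matches direct enumeration: 13).

|A - A| = 13


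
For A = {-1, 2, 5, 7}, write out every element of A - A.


A - A = {a - a' : a, a' ∈ A}.
Compute a - a' for each ordered pair (a, a'):
a = -1: -1--1=0, -1-2=-3, -1-5=-6, -1-7=-8
a = 2: 2--1=3, 2-2=0, 2-5=-3, 2-7=-5
a = 5: 5--1=6, 5-2=3, 5-5=0, 5-7=-2
a = 7: 7--1=8, 7-2=5, 7-5=2, 7-7=0
Collecting distinct values (and noting 0 appears from a-a):
A - A = {-8, -6, -5, -3, -2, 0, 2, 3, 5, 6, 8}
|A - A| = 11

A - A = {-8, -6, -5, -3, -2, 0, 2, 3, 5, 6, 8}


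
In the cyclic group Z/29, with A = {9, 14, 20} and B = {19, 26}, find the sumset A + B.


Work in Z/29Z: reduce every sum a + b modulo 29.
Enumerate all 6 pairs:
a = 9: 9+19=28, 9+26=6
a = 14: 14+19=4, 14+26=11
a = 20: 20+19=10, 20+26=17
Distinct residues collected: {4, 6, 10, 11, 17, 28}
|A + B| = 6 (out of 29 total residues).

A + B = {4, 6, 10, 11, 17, 28}


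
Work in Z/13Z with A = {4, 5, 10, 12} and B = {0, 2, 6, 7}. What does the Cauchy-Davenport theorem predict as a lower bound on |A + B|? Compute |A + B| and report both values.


Cauchy-Davenport: |A + B| ≥ min(p, |A| + |B| - 1) for A, B nonempty in Z/pZ.
|A| = 4, |B| = 4, p = 13.
CD lower bound = min(13, 4 + 4 - 1) = min(13, 7) = 7.
Compute A + B mod 13 directly:
a = 4: 4+0=4, 4+2=6, 4+6=10, 4+7=11
a = 5: 5+0=5, 5+2=7, 5+6=11, 5+7=12
a = 10: 10+0=10, 10+2=12, 10+6=3, 10+7=4
a = 12: 12+0=12, 12+2=1, 12+6=5, 12+7=6
A + B = {1, 3, 4, 5, 6, 7, 10, 11, 12}, so |A + B| = 9.
Verify: 9 ≥ 7? Yes ✓.

CD lower bound = 7, actual |A + B| = 9.


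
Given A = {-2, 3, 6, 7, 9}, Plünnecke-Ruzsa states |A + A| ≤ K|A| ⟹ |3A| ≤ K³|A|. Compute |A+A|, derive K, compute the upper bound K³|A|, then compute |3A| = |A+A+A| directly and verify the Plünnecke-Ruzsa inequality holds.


|A| = 5.
Step 1: Compute A + A by enumerating all 25 pairs.
A + A = {-4, 1, 4, 5, 6, 7, 9, 10, 12, 13, 14, 15, 16, 18}, so |A + A| = 14.
Step 2: Doubling constant K = |A + A|/|A| = 14/5 = 14/5 ≈ 2.8000.
Step 3: Plünnecke-Ruzsa gives |3A| ≤ K³·|A| = (2.8000)³ · 5 ≈ 109.7600.
Step 4: Compute 3A = A + A + A directly by enumerating all triples (a,b,c) ∈ A³; |3A| = 26.
Step 5: Check 26 ≤ 109.7600? Yes ✓.

K = 14/5, Plünnecke-Ruzsa bound K³|A| ≈ 109.7600, |3A| = 26, inequality holds.


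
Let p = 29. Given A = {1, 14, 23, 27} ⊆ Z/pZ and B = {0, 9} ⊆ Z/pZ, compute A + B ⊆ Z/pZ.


Work in Z/29Z: reduce every sum a + b modulo 29.
Enumerate all 8 pairs:
a = 1: 1+0=1, 1+9=10
a = 14: 14+0=14, 14+9=23
a = 23: 23+0=23, 23+9=3
a = 27: 27+0=27, 27+9=7
Distinct residues collected: {1, 3, 7, 10, 14, 23, 27}
|A + B| = 7 (out of 29 total residues).

A + B = {1, 3, 7, 10, 14, 23, 27}


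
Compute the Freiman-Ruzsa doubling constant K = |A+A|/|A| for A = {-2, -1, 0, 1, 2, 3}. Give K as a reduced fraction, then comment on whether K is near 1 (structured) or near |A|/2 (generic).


|A| = 6.
Compute A + A by enumerating all 36 pairs.
A + A = {-4, -3, -2, -1, 0, 1, 2, 3, 4, 5, 6}, so |A + A| = 11.
K = |A + A| / |A| = 11/6 (already in lowest terms) ≈ 1.8333.
Reference: AP of size 6 gives K = 11/6 ≈ 1.8333; a fully generic set of size 6 gives K ≈ 3.5000.

|A| = 6, |A + A| = 11, K = 11/6.


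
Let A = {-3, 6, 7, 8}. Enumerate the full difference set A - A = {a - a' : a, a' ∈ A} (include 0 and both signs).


A - A = {a - a' : a, a' ∈ A}.
Compute a - a' for each ordered pair (a, a'):
a = -3: -3--3=0, -3-6=-9, -3-7=-10, -3-8=-11
a = 6: 6--3=9, 6-6=0, 6-7=-1, 6-8=-2
a = 7: 7--3=10, 7-6=1, 7-7=0, 7-8=-1
a = 8: 8--3=11, 8-6=2, 8-7=1, 8-8=0
Collecting distinct values (and noting 0 appears from a-a):
A - A = {-11, -10, -9, -2, -1, 0, 1, 2, 9, 10, 11}
|A - A| = 11

A - A = {-11, -10, -9, -2, -1, 0, 1, 2, 9, 10, 11}


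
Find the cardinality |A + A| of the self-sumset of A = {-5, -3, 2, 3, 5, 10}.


A + A = {a + a' : a, a' ∈ A}; |A| = 6.
General bounds: 2|A| - 1 ≤ |A + A| ≤ |A|(|A|+1)/2, i.e. 11 ≤ |A + A| ≤ 21.
Lower bound 2|A|-1 is attained iff A is an arithmetic progression.
Enumerate sums a + a' for a ≤ a' (symmetric, so this suffices):
a = -5: -5+-5=-10, -5+-3=-8, -5+2=-3, -5+3=-2, -5+5=0, -5+10=5
a = -3: -3+-3=-6, -3+2=-1, -3+3=0, -3+5=2, -3+10=7
a = 2: 2+2=4, 2+3=5, 2+5=7, 2+10=12
a = 3: 3+3=6, 3+5=8, 3+10=13
a = 5: 5+5=10, 5+10=15
a = 10: 10+10=20
Distinct sums: {-10, -8, -6, -3, -2, -1, 0, 2, 4, 5, 6, 7, 8, 10, 12, 13, 15, 20}
|A + A| = 18

|A + A| = 18


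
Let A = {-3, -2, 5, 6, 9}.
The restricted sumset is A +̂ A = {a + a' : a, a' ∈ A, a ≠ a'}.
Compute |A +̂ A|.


Restricted sumset: A +̂ A = {a + a' : a ∈ A, a' ∈ A, a ≠ a'}.
Equivalently, take A + A and drop any sum 2a that is achievable ONLY as a + a for a ∈ A (i.e. sums representable only with equal summands).
Enumerate pairs (a, a') with a < a' (symmetric, so each unordered pair gives one sum; this covers all a ≠ a'):
  -3 + -2 = -5
  -3 + 5 = 2
  -3 + 6 = 3
  -3 + 9 = 6
  -2 + 5 = 3
  -2 + 6 = 4
  -2 + 9 = 7
  5 + 6 = 11
  5 + 9 = 14
  6 + 9 = 15
Collected distinct sums: {-5, 2, 3, 4, 6, 7, 11, 14, 15}
|A +̂ A| = 9
(Reference bound: |A +̂ A| ≥ 2|A| - 3 for |A| ≥ 2, with |A| = 5 giving ≥ 7.)

|A +̂ A| = 9


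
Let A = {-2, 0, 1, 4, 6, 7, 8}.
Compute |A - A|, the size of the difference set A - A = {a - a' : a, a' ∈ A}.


A - A = {a - a' : a, a' ∈ A}; |A| = 7.
Bounds: 2|A|-1 ≤ |A - A| ≤ |A|² - |A| + 1, i.e. 13 ≤ |A - A| ≤ 43.
Note: 0 ∈ A - A always (from a - a). The set is symmetric: if d ∈ A - A then -d ∈ A - A.
Enumerate nonzero differences d = a - a' with a > a' (then include -d):
Positive differences: {1, 2, 3, 4, 5, 6, 7, 8, 9, 10}
Full difference set: {0} ∪ (positive diffs) ∪ (negative diffs).
|A - A| = 1 + 2·10 = 21 (matches direct enumeration: 21).

|A - A| = 21


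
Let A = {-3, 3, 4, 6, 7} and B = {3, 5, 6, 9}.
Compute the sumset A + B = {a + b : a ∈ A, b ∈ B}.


A + B = {a + b : a ∈ A, b ∈ B}.
Enumerate all |A|·|B| = 5·4 = 20 pairs (a, b) and collect distinct sums.
a = -3: -3+3=0, -3+5=2, -3+6=3, -3+9=6
a = 3: 3+3=6, 3+5=8, 3+6=9, 3+9=12
a = 4: 4+3=7, 4+5=9, 4+6=10, 4+9=13
a = 6: 6+3=9, 6+5=11, 6+6=12, 6+9=15
a = 7: 7+3=10, 7+5=12, 7+6=13, 7+9=16
Collecting distinct sums: A + B = {0, 2, 3, 6, 7, 8, 9, 10, 11, 12, 13, 15, 16}
|A + B| = 13

A + B = {0, 2, 3, 6, 7, 8, 9, 10, 11, 12, 13, 15, 16}


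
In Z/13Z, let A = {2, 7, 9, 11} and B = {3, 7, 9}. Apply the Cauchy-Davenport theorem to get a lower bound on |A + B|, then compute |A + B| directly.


Cauchy-Davenport: |A + B| ≥ min(p, |A| + |B| - 1) for A, B nonempty in Z/pZ.
|A| = 4, |B| = 3, p = 13.
CD lower bound = min(13, 4 + 3 - 1) = min(13, 6) = 6.
Compute A + B mod 13 directly:
a = 2: 2+3=5, 2+7=9, 2+9=11
a = 7: 7+3=10, 7+7=1, 7+9=3
a = 9: 9+3=12, 9+7=3, 9+9=5
a = 11: 11+3=1, 11+7=5, 11+9=7
A + B = {1, 3, 5, 7, 9, 10, 11, 12}, so |A + B| = 8.
Verify: 8 ≥ 6? Yes ✓.

CD lower bound = 6, actual |A + B| = 8.


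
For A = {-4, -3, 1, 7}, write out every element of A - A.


A - A = {a - a' : a, a' ∈ A}.
Compute a - a' for each ordered pair (a, a'):
a = -4: -4--4=0, -4--3=-1, -4-1=-5, -4-7=-11
a = -3: -3--4=1, -3--3=0, -3-1=-4, -3-7=-10
a = 1: 1--4=5, 1--3=4, 1-1=0, 1-7=-6
a = 7: 7--4=11, 7--3=10, 7-1=6, 7-7=0
Collecting distinct values (and noting 0 appears from a-a):
A - A = {-11, -10, -6, -5, -4, -1, 0, 1, 4, 5, 6, 10, 11}
|A - A| = 13

A - A = {-11, -10, -6, -5, -4, -1, 0, 1, 4, 5, 6, 10, 11}
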